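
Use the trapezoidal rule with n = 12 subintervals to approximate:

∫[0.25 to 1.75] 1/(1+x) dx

f(x) = 1/(1+x)
a = 0.25, b = 1.75, n = 12
h = (b - a)/n = 0.125000

Trapezoidal rule: (h/2)[f(x₀) + 2f(x₁) + 2f(x₂) + ... + f(xₙ)]

x_0 = 0.2500, f(x_0) = 0.800000, coefficient = 1
x_1 = 0.3750, f(x_1) = 0.727273, coefficient = 2
x_2 = 0.5000, f(x_2) = 0.666667, coefficient = 2
x_3 = 0.6250, f(x_3) = 0.615385, coefficient = 2
x_4 = 0.7500, f(x_4) = 0.571429, coefficient = 2
x_5 = 0.8750, f(x_5) = 0.533333, coefficient = 2
x_6 = 1.0000, f(x_6) = 0.500000, coefficient = 2
x_7 = 1.1250, f(x_7) = 0.470588, coefficient = 2
x_8 = 1.2500, f(x_8) = 0.444444, coefficient = 2
x_9 = 1.3750, f(x_9) = 0.421053, coefficient = 2
x_10 = 1.5000, f(x_10) = 0.400000, coefficient = 2
x_11 = 1.6250, f(x_11) = 0.380952, coefficient = 2
x_12 = 1.7500, f(x_12) = 0.363636, coefficient = 1

I ≈ (0.125000/2) × 12.625884 = 0.789118
Exact value: 0.788457
Error: 0.000660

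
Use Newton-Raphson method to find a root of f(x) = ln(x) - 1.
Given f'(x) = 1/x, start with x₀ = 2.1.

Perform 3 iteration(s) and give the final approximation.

f(x) = ln(x) - 1
f'(x) = 1/x
x₀ = 2.1

Newton-Raphson formula: x_{n+1} = x_n - f(x_n)/f'(x_n)

Iteration 1:
  f(2.100000) = -0.258063
  f'(2.100000) = 0.476190
  x_1 = 2.100000 - (-0.258063)/0.476190 = 2.641932
Iteration 2:
  f(2.641932) = -0.028490
  f'(2.641932) = 0.378511
  x_2 = 2.641932 - (-0.028490)/0.378511 = 2.717199
Iteration 3:
  f(2.717199) = -0.000398
  f'(2.717199) = 0.368026
  x_3 = 2.717199 - (-0.000398)/0.368026 = 2.718282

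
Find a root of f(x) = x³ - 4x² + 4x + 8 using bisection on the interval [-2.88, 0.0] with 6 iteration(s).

f(x) = x³ - 4x² + 4x + 8
Initial interval: [-2.88, 0.0]

Iteration 1:
  c_1 = (-2.880000 + 0.000000)/2 = -1.440000
  f(c_1) = f(-1.440000) = -9.040384
  f(a) × f(c) ≥ 0, new interval: [-1.440000, 0.000000]
Iteration 2:
  c_2 = (-1.440000 + 0.000000)/2 = -0.720000
  f(c_2) = f(-0.720000) = 2.673152
  f(a) × f(c) < 0, new interval: [-1.440000, -0.720000]
Iteration 3:
  c_3 = (-1.440000 + (-0.720000))/2 = -1.080000
  f(c_3) = f(-1.080000) = -2.245312
  f(a) × f(c) ≥ 0, new interval: [-1.080000, -0.720000]
Iteration 4:
  c_4 = (-1.080000 + (-0.720000))/2 = -0.900000
  f(c_4) = f(-0.900000) = 0.431000
  f(a) × f(c) < 0, new interval: [-1.080000, -0.900000]
Iteration 5:
  c_5 = (-1.080000 + (-0.900000))/2 = -0.990000
  f(c_5) = f(-0.990000) = -0.850699
  f(a) × f(c) ≥ 0, new interval: [-0.990000, -0.900000]
Iteration 6:
  c_6 = (-0.990000 + (-0.900000))/2 = -0.945000
  f(c_6) = f(-0.945000) = -0.196009
  f(a) × f(c) ≥ 0, new interval: [-0.945000, -0.900000]

After 6 iteration(s), the approximation is c_6 = -0.945000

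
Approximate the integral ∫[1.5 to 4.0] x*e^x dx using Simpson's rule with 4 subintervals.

f(x) = x*e^x
a = 1.5, b = 4.0, n = 4
h = (b - a)/n = 0.625000

Simpson's rule: (h/3)[f(x₀) + 4f(x₁) + 2f(x₂) + ... + f(xₙ)]

x_0 = 1.5000, f(x_0) = 6.722534, coefficient = 1
x_1 = 2.1250, f(x_1) = 17.792407, coefficient = 4
x_2 = 2.7500, f(x_2) = 43.017238, coefficient = 2
x_3 = 3.3750, f(x_3) = 98.631958, coefficient = 4
x_4 = 4.0000, f(x_4) = 218.392600, coefficient = 1

I ≈ (0.625000/3) × 776.847069 = 161.843139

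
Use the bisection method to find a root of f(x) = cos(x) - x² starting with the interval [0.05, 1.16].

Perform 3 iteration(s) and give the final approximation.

f(x) = cos(x) - x²
Initial interval: [0.05, 1.16]

Iteration 1:
  c_1 = (0.050000 + 1.160000)/2 = 0.605000
  f(c_1) = f(0.605000) = 0.456477
  f(a) × f(c) ≥ 0, new interval: [0.605000, 1.160000]
Iteration 2:
  c_2 = (0.605000 + 1.160000)/2 = 0.882500
  f(c_2) = f(0.882500) = -0.143584
  f(a) × f(c) < 0, new interval: [0.605000, 0.882500]
Iteration 3:
  c_3 = (0.605000 + 0.882500)/2 = 0.743750
  f(c_3) = f(0.743750) = 0.182771
  f(a) × f(c) ≥ 0, new interval: [0.743750, 0.882500]

After 3 iteration(s), the approximation is c_3 = 0.743750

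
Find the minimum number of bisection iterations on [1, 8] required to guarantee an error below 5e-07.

We need (b-a)/2^n ≤ 5e-07
(8 - 1)/2^n ≤ 5e-07
7/2^n ≤ 5e-07
2^n ≥ 14000000
n ≥ log₂(14000000) = 23.74
n ≥ 24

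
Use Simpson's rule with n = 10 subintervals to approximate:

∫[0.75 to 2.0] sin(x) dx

f(x) = sin(x)
a = 0.75, b = 2.0, n = 10
h = (b - a)/n = 0.125000

Simpson's rule: (h/3)[f(x₀) + 4f(x₁) + 2f(x₂) + ... + f(xₙ)]

x_0 = 0.7500, f(x_0) = 0.681639, coefficient = 1
x_1 = 0.8750, f(x_1) = 0.767544, coefficient = 4
x_2 = 1.0000, f(x_2) = 0.841471, coefficient = 2
x_3 = 1.1250, f(x_3) = 0.902268, coefficient = 4
x_4 = 1.2500, f(x_4) = 0.948985, coefficient = 2
x_5 = 1.3750, f(x_5) = 0.980893, coefficient = 4
x_6 = 1.5000, f(x_6) = 0.997495, coefficient = 2
x_7 = 1.6250, f(x_7) = 0.998531, coefficient = 4
x_8 = 1.7500, f(x_8) = 0.983986, coefficient = 2
x_9 = 1.8750, f(x_9) = 0.954086, coefficient = 4
x_10 = 2.0000, f(x_10) = 0.909297, coefficient = 1

I ≈ (0.125000/3) × 27.548094 = 1.147837
Exact value: 1.147836
Error: 0.000002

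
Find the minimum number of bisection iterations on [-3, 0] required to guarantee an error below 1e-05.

We need (b-a)/2^n ≤ 1e-05
(0 - (-3))/2^n ≤ 1e-05
3/2^n ≤ 1e-05
2^n ≥ 300000
n ≥ log₂(300000) = 18.19
n ≥ 19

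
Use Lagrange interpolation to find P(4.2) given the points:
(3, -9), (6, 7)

Lagrange interpolation formula:
P(x) = Σ yᵢ × Lᵢ(x)
where Lᵢ(x) = Π_{j≠i} (x - xⱼ)/(xᵢ - xⱼ)

L_0(4.2) = (4.2 - 6)/(3 - 6) = 0.600000
L_1(4.2) = (4.2 - 3)/(6 - 3) = 0.400000

P(4.2) = (-9)×L_0(4.2) + 7×L_1(4.2)
P(4.2) = -2.600000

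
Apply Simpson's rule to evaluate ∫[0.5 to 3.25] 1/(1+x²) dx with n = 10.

f(x) = 1/(1+x²)
a = 0.5, b = 3.25, n = 10
h = (b - a)/n = 0.275000

Simpson's rule: (h/3)[f(x₀) + 4f(x₁) + 2f(x₂) + ... + f(xₙ)]

x_0 = 0.5000, f(x_0) = 0.800000, coefficient = 1
x_1 = 0.7750, f(x_1) = 0.624756, coefficient = 4
x_2 = 1.0500, f(x_2) = 0.475624, coefficient = 2
x_3 = 1.3250, f(x_3) = 0.362894, coefficient = 4
x_4 = 1.6000, f(x_4) = 0.280899, coefficient = 2
x_5 = 1.8750, f(x_5) = 0.221453, coefficient = 4
x_6 = 2.1500, f(x_6) = 0.177857, coefficient = 2
x_7 = 2.4250, f(x_7) = 0.145336, coefficient = 4
x_8 = 2.7000, f(x_8) = 0.120627, coefficient = 2
x_9 = 2.9750, f(x_9) = 0.101516, coefficient = 4
x_10 = 3.2500, f(x_10) = 0.086486, coefficient = 1

I ≈ (0.275000/3) × 8.820322 = 0.808530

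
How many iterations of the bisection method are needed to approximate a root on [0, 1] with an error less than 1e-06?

We need (b-a)/2^n ≤ 1e-06
(1 - 0)/2^n ≤ 1e-06
1/2^n ≤ 1e-06
2^n ≥ 1000000
n ≥ log₂(1000000) = 19.93
n ≥ 20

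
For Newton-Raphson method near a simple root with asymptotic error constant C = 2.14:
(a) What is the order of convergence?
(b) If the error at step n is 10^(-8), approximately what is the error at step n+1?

(a) Newton-Raphson has quadratic (order 2) convergence near simple roots.
    This means |e_{n+1}| ≈ C|e_n|².

(b) With |e_n| = 10^(-8) and C = 2.14:
    |e_{n+1}| ≈ 2.14 × (10^(-8))² = 2.14 × 10^(-16)

(a) 2 (quadratic); (b) |e_{n+1}| ≈ 2.140e-16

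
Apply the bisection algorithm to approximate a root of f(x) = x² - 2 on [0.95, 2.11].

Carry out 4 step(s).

f(x) = x² - 2
Initial interval: [0.95, 2.11]

Iteration 1:
  c_1 = (0.950000 + 2.110000)/2 = 1.530000
  f(c_1) = f(1.530000) = 0.340900
  f(a) × f(c) < 0, new interval: [0.950000, 1.530000]
Iteration 2:
  c_2 = (0.950000 + 1.530000)/2 = 1.240000
  f(c_2) = f(1.240000) = -0.462400
  f(a) × f(c) ≥ 0, new interval: [1.240000, 1.530000]
Iteration 3:
  c_3 = (1.240000 + 1.530000)/2 = 1.385000
  f(c_3) = f(1.385000) = -0.081775
  f(a) × f(c) ≥ 0, new interval: [1.385000, 1.530000]
Iteration 4:
  c_4 = (1.385000 + 1.530000)/2 = 1.457500
  f(c_4) = f(1.457500) = 0.124306
  f(a) × f(c) < 0, new interval: [1.385000, 1.457500]

After 4 iteration(s), the approximation is c_4 = 1.457500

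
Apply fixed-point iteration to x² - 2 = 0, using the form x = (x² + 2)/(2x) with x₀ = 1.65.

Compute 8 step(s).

Equation: x² - 2 = 0
Fixed-point form: x = (x² + 2)/(2x)
x₀ = 1.65

x_1 = g(1.650000) = 1.431061
x_2 = g(1.431061) = 1.414313
x_3 = g(1.414313) = 1.414214
x_4 = g(1.414214) = 1.414214
x_5 = g(1.414214) = 1.414214
x_6 = g(1.414214) = 1.414214
x_7 = g(1.414214) = 1.414214
x_8 = g(1.414214) = 1.414214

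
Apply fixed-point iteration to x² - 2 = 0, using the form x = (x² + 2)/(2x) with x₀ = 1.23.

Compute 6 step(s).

Equation: x² - 2 = 0
Fixed-point form: x = (x² + 2)/(2x)
x₀ = 1.23

x_1 = g(1.230000) = 1.428008
x_2 = g(1.428008) = 1.414280
x_3 = g(1.414280) = 1.414214
x_4 = g(1.414214) = 1.414214
x_5 = g(1.414214) = 1.414214
x_6 = g(1.414214) = 1.414214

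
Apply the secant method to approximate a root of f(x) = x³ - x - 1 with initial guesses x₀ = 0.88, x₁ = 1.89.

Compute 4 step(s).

f(x) = x³ - x - 1
x₀ = 0.88, x₁ = 1.89

Secant formula: x_{n+1} = x_n - f(x_n)(x_n - x_{n-1})/(f(x_n) - f(x_{n-1}))

Iteration 1:
  f(0.880000) = -1.198528
  f(1.890000) = 3.861269
  x_2 = 1.890000 - 3.861269×(1.890000 - 0.880000)/(3.861269 - (-1.198528))
       = 1.119241
Iteration 2:
  f(1.890000) = 3.861269
  f(1.119241) = -0.717166
  x_3 = 1.119241 - (-0.717166)×(1.119241 - 1.890000)/(-0.717166 - 3.861269)
       = 1.239973
Iteration 3:
  f(1.119241) = -0.717166
  f(1.239973) = -0.333473
  x_4 = 1.239973 - (-0.333473)×(1.239973 - 1.119241)/(-0.333473 - (-0.717166))
       = 1.344903
Iteration 4:
  f(1.239973) = -0.333473
  f(1.344903) = 0.087708
  x_5 = 1.344903 - 0.087708×(1.344903 - 1.239973)/(0.087708 - (-0.333473))
       = 1.323052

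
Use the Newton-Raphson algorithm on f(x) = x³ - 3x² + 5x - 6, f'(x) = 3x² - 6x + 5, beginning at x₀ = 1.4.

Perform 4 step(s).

f(x) = x³ - 3x² + 5x - 6
f'(x) = 3x² - 6x + 5
x₀ = 1.4

Newton-Raphson formula: x_{n+1} = x_n - f(x_n)/f'(x_n)

Iteration 1:
  f(1.400000) = -2.136000
  f'(1.400000) = 2.480000
  x_1 = 1.400000 - (-2.136000)/2.480000 = 2.261290
Iteration 2:
  f(2.261290) = 1.529108
  f'(2.261290) = 6.772560
  x_2 = 2.261290 - 1.529108/6.772560 = 2.035510
Iteration 3:
  f(2.035510) = 0.181379
  f'(2.035510) = 5.216845
  x_3 = 2.035510 - 0.181379/5.216845 = 2.000742
Iteration 4:
  f(2.000742) = 0.003713
  f'(2.000742) = 5.004456
  x_4 = 2.000742 - 0.003713/5.004456 = 2.000000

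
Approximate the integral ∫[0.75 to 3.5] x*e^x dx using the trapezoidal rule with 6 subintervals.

f(x) = x*e^x
a = 0.75, b = 3.5, n = 6
h = (b - a)/n = 0.458333

Trapezoidal rule: (h/2)[f(x₀) + 2f(x₁) + 2f(x₂) + ... + f(xₙ)]

x_0 = 0.7500, f(x_0) = 1.587750, coefficient = 1
x_1 = 1.2083, f(x_1) = 4.045379, coefficient = 2
x_2 = 1.6667, f(x_2) = 8.824150, coefficient = 2
x_3 = 2.1250, f(x_3) = 17.792407, coefficient = 2
x_4 = 2.5833, f(x_4) = 34.206439, coefficient = 2
x_5 = 3.0417, f(x_5) = 63.692848, coefficient = 2
x_6 = 3.5000, f(x_6) = 115.904082, coefficient = 1

I ≈ (0.458333/2) × 374.614278 = 85.849105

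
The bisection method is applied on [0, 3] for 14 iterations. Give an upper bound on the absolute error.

Bisection error bound: |error| ≤ (b-a)/2^n
|error| ≤ (3 - 0)/2^14 = 3/2^14
|error| ≤ 0.0001831055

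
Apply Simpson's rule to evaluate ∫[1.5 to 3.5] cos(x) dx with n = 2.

f(x) = cos(x)
a = 1.5, b = 3.5, n = 2
h = (b - a)/n = 1.000000

Simpson's rule: (h/3)[f(x₀) + 4f(x₁) + 2f(x₂) + ... + f(xₙ)]

x_0 = 1.5000, f(x_0) = 0.070737, coefficient = 1
x_1 = 2.5000, f(x_1) = -0.801144, coefficient = 4
x_2 = 3.5000, f(x_2) = -0.936457, coefficient = 1

I ≈ (1.000000/3) × -4.070294 = -1.356765
Exact value: -1.348278
Error: 0.008486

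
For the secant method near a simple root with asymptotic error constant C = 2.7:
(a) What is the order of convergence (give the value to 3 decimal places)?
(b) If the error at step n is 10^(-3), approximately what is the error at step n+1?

(a) Secant method has superlinear convergence with order φ = (1+√5)/2 ≈ 1.618.
    This means |e_{n+1}| ≈ C|e_n|^1.618.

(b) With |e_n| = 10^(-3) and C = 2.7:
    |e_{n+1}| ≈ 2.7 × (10^(-3))^1.618 = 2.7 × 10^(-4.85)

(a) ≈ 1.618 (golden ratio); (b) |e_{n+1}| ≈ 3.778e-05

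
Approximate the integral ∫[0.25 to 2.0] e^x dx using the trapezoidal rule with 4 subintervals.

f(x) = e^x
a = 0.25, b = 2.0, n = 4
h = (b - a)/n = 0.437500

Trapezoidal rule: (h/2)[f(x₀) + 2f(x₁) + 2f(x₂) + ... + f(xₙ)]

x_0 = 0.2500, f(x_0) = 1.284025, coefficient = 1
x_1 = 0.6875, f(x_1) = 1.988737, coefficient = 2
x_2 = 1.1250, f(x_2) = 3.080217, coefficient = 2
x_3 = 1.5625, f(x_3) = 4.770733, coefficient = 2
x_4 = 2.0000, f(x_4) = 7.389056, coefficient = 1

I ≈ (0.437500/2) × 28.352457 = 6.202100
Exact value: 6.105031
Error: 0.097069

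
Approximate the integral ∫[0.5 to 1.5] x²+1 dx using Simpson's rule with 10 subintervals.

f(x) = x²+1
a = 0.5, b = 1.5, n = 10
h = (b - a)/n = 0.100000

Simpson's rule: (h/3)[f(x₀) + 4f(x₁) + 2f(x₂) + ... + f(xₙ)]

x_0 = 0.5000, f(x_0) = 1.250000, coefficient = 1
x_1 = 0.6000, f(x_1) = 1.360000, coefficient = 4
x_2 = 0.7000, f(x_2) = 1.490000, coefficient = 2
x_3 = 0.8000, f(x_3) = 1.640000, coefficient = 4
x_4 = 0.9000, f(x_4) = 1.810000, coefficient = 2
x_5 = 1.0000, f(x_5) = 2.000000, coefficient = 4
x_6 = 1.1000, f(x_6) = 2.210000, coefficient = 2
x_7 = 1.2000, f(x_7) = 2.440000, coefficient = 4
x_8 = 1.3000, f(x_8) = 2.690000, coefficient = 2
x_9 = 1.4000, f(x_9) = 2.960000, coefficient = 4
x_10 = 1.5000, f(x_10) = 3.250000, coefficient = 1

I ≈ (0.100000/3) × 62.500000 = 2.083333
Exact value: 2.083333
Error: 0.000000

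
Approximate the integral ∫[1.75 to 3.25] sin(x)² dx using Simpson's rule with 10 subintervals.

f(x) = sin(x)²
a = 1.75, b = 3.25, n = 10
h = (b - a)/n = 0.150000

Simpson's rule: (h/3)[f(x₀) + 4f(x₁) + 2f(x₂) + ... + f(xₙ)]

x_0 = 1.7500, f(x_0) = 0.968228, coefficient = 1
x_1 = 1.9000, f(x_1) = 0.895484, coefficient = 4
x_2 = 2.0500, f(x_2) = 0.787412, coefficient = 2
x_3 = 2.2000, f(x_3) = 0.653666, coefficient = 4
x_4 = 2.3500, f(x_4) = 0.506194, coefficient = 2
x_5 = 2.5000, f(x_5) = 0.358169, coefficient = 4
x_6 = 2.6500, f(x_6) = 0.222813, coefficient = 2
x_7 = 2.8000, f(x_7) = 0.112217, coefficient = 4
x_8 = 2.9500, f(x_8) = 0.036261, coefficient = 2
x_9 = 3.1000, f(x_9) = 0.001729, coefficient = 4
x_10 = 3.2500, f(x_10) = 0.011706, coefficient = 1

I ≈ (0.150000/3) × 12.170355 = 0.608518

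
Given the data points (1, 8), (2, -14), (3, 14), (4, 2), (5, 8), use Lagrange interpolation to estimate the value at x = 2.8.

Lagrange interpolation formula:
P(x) = Σ yᵢ × Lᵢ(x)
where Lᵢ(x) = Π_{j≠i} (x - xⱼ)/(xᵢ - xⱼ)

L_0(2.8) = (2.8 - 2)/(1 - 2) × (2.8 - 3)/(1 - 3) × (2.8 - 4)/(1 - 4) × (2.8 - 5)/(1 - 5) = -0.017600
L_1(2.8) = (2.8 - 1)/(2 - 1) × (2.8 - 3)/(2 - 3) × (2.8 - 4)/(2 - 4) × (2.8 - 5)/(2 - 5) = 0.158400
L_2(2.8) = (2.8 - 1)/(3 - 1) × (2.8 - 2)/(3 - 2) × (2.8 - 4)/(3 - 4) × (2.8 - 5)/(3 - 5) = 0.950400
L_3(2.8) = (2.8 - 1)/(4 - 1) × (2.8 - 2)/(4 - 2) × (2.8 - 3)/(4 - 3) × (2.8 - 5)/(4 - 5) = -0.105600
L_4(2.8) = (2.8 - 1)/(5 - 1) × (2.8 - 2)/(5 - 2) × (2.8 - 3)/(5 - 3) × (2.8 - 4)/(5 - 4) = 0.014400

P(2.8) = 8×L_0(2.8) + (-14)×L_1(2.8) + 14×L_2(2.8) + 2×L_3(2.8) + 8×L_4(2.8)
P(2.8) = 10.851200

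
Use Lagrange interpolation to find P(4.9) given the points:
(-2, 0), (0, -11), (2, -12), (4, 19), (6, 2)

Lagrange interpolation formula:
P(x) = Σ yᵢ × Lᵢ(x)
where Lᵢ(x) = Π_{j≠i} (x - xⱼ)/(xᵢ - xⱼ)

L_0(4.9) = (4.9 - 0)/(-2 - 0) × (4.9 - 2)/(-2 - 2) × (4.9 - 4)/(-2 - 4) × (4.9 - 6)/(-2 - 6) = -0.036635
L_1(4.9) = (4.9 - (-2))/(0 - (-2)) × (4.9 - 2)/(0 - 2) × (4.9 - 4)/(0 - 4) × (4.9 - 6)/(0 - 6) = 0.206353
L_2(4.9) = (4.9 - (-2))/(2 - (-2)) × (4.9 - 0)/(2 - 0) × (4.9 - 4)/(2 - 4) × (4.9 - 6)/(2 - 6) = -0.522998
L_3(4.9) = (4.9 - (-2))/(4 - (-2)) × (4.9 - 0)/(4 - 0) × (4.9 - 2)/(4 - 2) × (4.9 - 6)/(4 - 6) = 1.123478
L_4(4.9) = (4.9 - (-2))/(6 - (-2)) × (4.9 - 0)/(6 - 0) × (4.9 - 2)/(6 - 2) × (4.9 - 4)/(6 - 4) = 0.229802

P(4.9) = 0×L_0(4.9) + (-11)×L_1(4.9) + (-12)×L_2(4.9) + 19×L_3(4.9) + 2×L_4(4.9)
P(4.9) = 25.811786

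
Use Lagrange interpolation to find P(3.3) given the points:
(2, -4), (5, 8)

Lagrange interpolation formula:
P(x) = Σ yᵢ × Lᵢ(x)
where Lᵢ(x) = Π_{j≠i} (x - xⱼ)/(xᵢ - xⱼ)

L_0(3.3) = (3.3 - 5)/(2 - 5) = 0.566667
L_1(3.3) = (3.3 - 2)/(5 - 2) = 0.433333

P(3.3) = (-4)×L_0(3.3) + 8×L_1(3.3)
P(3.3) = 1.200000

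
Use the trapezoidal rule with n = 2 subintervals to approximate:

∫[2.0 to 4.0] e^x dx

f(x) = e^x
a = 2.0, b = 4.0, n = 2
h = (b - a)/n = 1.000000

Trapezoidal rule: (h/2)[f(x₀) + 2f(x₁) + 2f(x₂) + ... + f(xₙ)]

x_0 = 2.0000, f(x_0) = 7.389056, coefficient = 1
x_1 = 3.0000, f(x_1) = 20.085537, coefficient = 2
x_2 = 4.0000, f(x_2) = 54.598150, coefficient = 1

I ≈ (1.000000/2) × 102.158280 = 51.079140
Exact value: 47.209094
Error: 3.870046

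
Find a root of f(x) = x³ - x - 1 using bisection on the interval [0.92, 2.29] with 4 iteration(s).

f(x) = x³ - x - 1
Initial interval: [0.92, 2.29]

Iteration 1:
  c_1 = (0.920000 + 2.290000)/2 = 1.605000
  f(c_1) = f(1.605000) = 1.529520
  f(a) × f(c) < 0, new interval: [0.920000, 1.605000]
Iteration 2:
  c_2 = (0.920000 + 1.605000)/2 = 1.262500
  f(c_2) = f(1.262500) = -0.250193
  f(a) × f(c) ≥ 0, new interval: [1.262500, 1.605000]
Iteration 3:
  c_3 = (1.262500 + 1.605000)/2 = 1.433750
  f(c_3) = f(1.433750) = 0.513523
  f(a) × f(c) < 0, new interval: [1.262500, 1.433750]
Iteration 4:
  c_4 = (1.262500 + 1.433750)/2 = 1.348125
  f(c_4) = f(1.348125) = 0.102013
  f(a) × f(c) < 0, new interval: [1.262500, 1.348125]

After 4 iteration(s), the approximation is c_4 = 1.348125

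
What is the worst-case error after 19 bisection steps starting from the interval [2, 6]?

Bisection error bound: |error| ≤ (b-a)/2^n
|error| ≤ (6 - 2)/2^19 = 4/2^19
|error| ≤ 0.0000076294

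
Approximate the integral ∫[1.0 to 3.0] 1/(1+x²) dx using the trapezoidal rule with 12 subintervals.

f(x) = 1/(1+x²)
a = 1.0, b = 3.0, n = 12
h = (b - a)/n = 0.166667

Trapezoidal rule: (h/2)[f(x₀) + 2f(x₁) + 2f(x₂) + ... + f(xₙ)]

x_0 = 1.0000, f(x_0) = 0.500000, coefficient = 1
x_1 = 1.1667, f(x_1) = 0.423529, coefficient = 2
x_2 = 1.3333, f(x_2) = 0.360000, coefficient = 2
x_3 = 1.5000, f(x_3) = 0.307692, coefficient = 2
x_4 = 1.6667, f(x_4) = 0.264706, coefficient = 2
x_5 = 1.8333, f(x_5) = 0.229299, coefficient = 2
x_6 = 2.0000, f(x_6) = 0.200000, coefficient = 2
x_7 = 2.1667, f(x_7) = 0.175610, coefficient = 2
x_8 = 2.3333, f(x_8) = 0.155172, coefficient = 2
x_9 = 2.5000, f(x_9) = 0.137931, coefficient = 2
x_10 = 2.6667, f(x_10) = 0.123288, coefficient = 2
x_11 = 2.8333, f(x_11) = 0.110769, coefficient = 2
x_12 = 3.0000, f(x_12) = 0.100000, coefficient = 1

I ≈ (0.166667/2) × 5.575994 = 0.464666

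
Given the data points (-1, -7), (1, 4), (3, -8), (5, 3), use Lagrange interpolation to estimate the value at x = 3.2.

Lagrange interpolation formula:
P(x) = Σ yᵢ × Lᵢ(x)
where Lᵢ(x) = Π_{j≠i} (x - xⱼ)/(xᵢ - xⱼ)

L_0(3.2) = (3.2 - 1)/(-1 - 1) × (3.2 - 3)/(-1 - 3) × (3.2 - 5)/(-1 - 5) = 0.016500
L_1(3.2) = (3.2 - (-1))/(1 - (-1)) × (3.2 - 3)/(1 - 3) × (3.2 - 5)/(1 - 5) = -0.094500
L_2(3.2) = (3.2 - (-1))/(3 - (-1)) × (3.2 - 1)/(3 - 1) × (3.2 - 5)/(3 - 5) = 1.039500
L_3(3.2) = (3.2 - (-1))/(5 - (-1)) × (3.2 - 1)/(5 - 1) × (3.2 - 3)/(5 - 3) = 0.038500

P(3.2) = (-7)×L_0(3.2) + 4×L_1(3.2) + (-8)×L_2(3.2) + 3×L_3(3.2)
P(3.2) = -8.694000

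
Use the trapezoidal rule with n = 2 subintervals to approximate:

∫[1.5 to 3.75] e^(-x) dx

f(x) = e^(-x)
a = 1.5, b = 3.75, n = 2
h = (b - a)/n = 1.125000

Trapezoidal rule: (h/2)[f(x₀) + 2f(x₁) + 2f(x₂) + ... + f(xₙ)]

x_0 = 1.5000, f(x_0) = 0.223130, coefficient = 1
x_1 = 2.6250, f(x_1) = 0.072440, coefficient = 2
x_2 = 3.7500, f(x_2) = 0.023518, coefficient = 1

I ≈ (1.125000/2) × 0.391527 = 0.220234
Exact value: 0.199612
Error: 0.020622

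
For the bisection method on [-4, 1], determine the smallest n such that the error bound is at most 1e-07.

We need (b-a)/2^n ≤ 1e-07
(1 - (-4))/2^n ≤ 1e-07
5/2^n ≤ 1e-07
2^n ≥ 50000000
n ≥ log₂(50000000) = 25.58
n ≥ 26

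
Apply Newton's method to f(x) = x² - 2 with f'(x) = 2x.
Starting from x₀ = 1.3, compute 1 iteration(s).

f(x) = x² - 2
f'(x) = 2x
x₀ = 1.3

Newton-Raphson formula: x_{n+1} = x_n - f(x_n)/f'(x_n)

Iteration 1:
  f(1.300000) = -0.310000
  f'(1.300000) = 2.600000
  x_1 = 1.300000 - (-0.310000)/2.600000 = 1.419231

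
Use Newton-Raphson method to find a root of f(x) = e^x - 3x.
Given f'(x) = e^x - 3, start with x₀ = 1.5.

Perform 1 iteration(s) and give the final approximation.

f(x) = e^x - 3x
f'(x) = e^x - 3
x₀ = 1.5

Newton-Raphson formula: x_{n+1} = x_n - f(x_n)/f'(x_n)

Iteration 1:
  f(1.500000) = -0.018311
  f'(1.500000) = 1.481689
  x_1 = 1.500000 - (-0.018311)/1.481689 = 1.512358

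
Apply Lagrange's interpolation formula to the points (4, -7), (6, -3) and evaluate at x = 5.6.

Lagrange interpolation formula:
P(x) = Σ yᵢ × Lᵢ(x)
where Lᵢ(x) = Π_{j≠i} (x - xⱼ)/(xᵢ - xⱼ)

L_0(5.6) = (5.6 - 6)/(4 - 6) = 0.200000
L_1(5.6) = (5.6 - 4)/(6 - 4) = 0.800000

P(5.6) = (-7)×L_0(5.6) + (-3)×L_1(5.6)
P(5.6) = -3.800000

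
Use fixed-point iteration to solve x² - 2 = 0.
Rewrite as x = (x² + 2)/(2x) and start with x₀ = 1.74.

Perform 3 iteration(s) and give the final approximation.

Equation: x² - 2 = 0
Fixed-point form: x = (x² + 2)/(2x)
x₀ = 1.74

x_1 = g(1.740000) = 1.444713
x_2 = g(1.444713) = 1.414535
x_3 = g(1.414535) = 1.414214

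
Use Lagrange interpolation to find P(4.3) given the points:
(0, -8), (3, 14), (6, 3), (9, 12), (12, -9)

Lagrange interpolation formula:
P(x) = Σ yᵢ × Lᵢ(x)
where Lᵢ(x) = Π_{j≠i} (x - xⱼ)/(xᵢ - xⱼ)

L_0(4.3) = (4.3 - 3)/(0 - 3) × (4.3 - 6)/(0 - 6) × (4.3 - 9)/(0 - 9) × (4.3 - 12)/(0 - 12) = -0.041142
L_1(4.3) = (4.3 - 0)/(3 - 0) × (4.3 - 6)/(3 - 6) × (4.3 - 9)/(3 - 9) × (4.3 - 12)/(3 - 12) = 0.544339
L_2(4.3) = (4.3 - 0)/(6 - 0) × (4.3 - 3)/(6 - 3) × (4.3 - 9)/(6 - 9) × (4.3 - 12)/(6 - 12) = 0.624389
L_3(4.3) = (4.3 - 0)/(9 - 0) × (4.3 - 3)/(9 - 3) × (4.3 - 6)/(9 - 6) × (4.3 - 12)/(9 - 12) = -0.150562
L_4(4.3) = (4.3 - 0)/(12 - 0) × (4.3 - 3)/(12 - 3) × (4.3 - 6)/(12 - 6) × (4.3 - 9)/(12 - 9) = 0.022975

P(4.3) = (-8)×L_0(4.3) + 14×L_1(4.3) + 3×L_2(4.3) + 12×L_3(4.3) + (-9)×L_4(4.3)
P(4.3) = 7.809532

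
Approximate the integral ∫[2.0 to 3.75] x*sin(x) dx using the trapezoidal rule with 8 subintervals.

f(x) = x*sin(x)
a = 2.0, b = 3.75, n = 8
h = (b - a)/n = 0.218750

Trapezoidal rule: (h/2)[f(x₀) + 2f(x₁) + 2f(x₂) + ... + f(xₙ)]

x_0 = 2.0000, f(x_0) = 1.818595, coefficient = 1
x_1 = 2.2188, f(x_1) = 1.769055, coefficient = 2
x_2 = 2.4375, f(x_2) = 1.577897, coefficient = 2
x_3 = 2.6562, f(x_3) = 1.239171, coefficient = 2
x_4 = 2.8750, f(x_4) = 0.757407, coefficient = 2
x_5 = 3.0938, f(x_5) = 0.147957, coefficient = 2
x_6 = 3.3125, f(x_6) = -0.563379, coefficient = 2
x_7 = 3.5312, f(x_7) = -1.341421, coefficient = 2
x_8 = 3.7500, f(x_8) = -2.143355, coefficient = 1

I ≈ (0.218750/2) × 6.848615 = 0.749067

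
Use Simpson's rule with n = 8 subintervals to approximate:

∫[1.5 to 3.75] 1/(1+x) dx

f(x) = 1/(1+x)
a = 1.5, b = 3.75, n = 8
h = (b - a)/n = 0.281250

Simpson's rule: (h/3)[f(x₀) + 4f(x₁) + 2f(x₂) + ... + f(xₙ)]

x_0 = 1.5000, f(x_0) = 0.400000, coefficient = 1
x_1 = 1.7812, f(x_1) = 0.359551, coefficient = 4
x_2 = 2.0625, f(x_2) = 0.326531, coefficient = 2
x_3 = 2.3438, f(x_3) = 0.299065, coefficient = 4
x_4 = 2.6250, f(x_4) = 0.275862, coefficient = 2
x_5 = 2.9062, f(x_5) = 0.256000, coefficient = 4
x_6 = 3.1875, f(x_6) = 0.238806, coefficient = 2
x_7 = 3.4688, f(x_7) = 0.223776, coefficient = 4
x_8 = 3.7500, f(x_8) = 0.210526, coefficient = 1

I ≈ (0.281250/3) × 6.846492 = 0.641859
Exact value: 0.641854
Error: 0.000005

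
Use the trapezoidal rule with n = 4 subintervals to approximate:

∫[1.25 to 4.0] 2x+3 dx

f(x) = 2x+3
a = 1.25, b = 4.0, n = 4
h = (b - a)/n = 0.687500

Trapezoidal rule: (h/2)[f(x₀) + 2f(x₁) + 2f(x₂) + ... + f(xₙ)]

x_0 = 1.2500, f(x_0) = 5.500000, coefficient = 1
x_1 = 1.9375, f(x_1) = 6.875000, coefficient = 2
x_2 = 2.6250, f(x_2) = 8.250000, coefficient = 2
x_3 = 3.3125, f(x_3) = 9.625000, coefficient = 2
x_4 = 4.0000, f(x_4) = 11.000000, coefficient = 1

I ≈ (0.687500/2) × 66.000000 = 22.687500
Exact value: 22.687500
Error: 0.000000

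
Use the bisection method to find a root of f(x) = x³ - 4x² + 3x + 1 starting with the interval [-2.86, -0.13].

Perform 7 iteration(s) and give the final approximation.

f(x) = x³ - 4x² + 3x + 1
Initial interval: [-2.86, -0.13]

Iteration 1:
  c_1 = (-2.860000 + (-0.130000))/2 = -1.495000
  f(c_1) = f(-1.495000) = -15.766462
  f(a) × f(c) ≥ 0, new interval: [-1.495000, -0.130000]
Iteration 2:
  c_2 = (-1.495000 + (-0.130000))/2 = -0.812500
  f(c_2) = f(-0.812500) = -4.614502
  f(a) × f(c) ≥ 0, new interval: [-0.812500, -0.130000]
Iteration 3:
  c_3 = (-0.812500 + (-0.130000))/2 = -0.471250
  f(c_3) = f(-0.471250) = -1.406710
  f(a) × f(c) ≥ 0, new interval: [-0.471250, -0.130000]
Iteration 4:
  c_4 = (-0.471250 + (-0.130000))/2 = -0.300625
  f(c_4) = f(-0.300625) = -0.290546
  f(a) × f(c) ≥ 0, new interval: [-0.300625, -0.130000]
Iteration 5:
  c_5 = (-0.300625 + (-0.130000))/2 = -0.215313
  f(c_5) = f(-0.215313) = 0.158643
  f(a) × f(c) < 0, new interval: [-0.300625, -0.215313]
Iteration 6:
  c_6 = (-0.300625 + (-0.215313))/2 = -0.257969
  f(c_6) = f(-0.257969) = -0.057265
  f(a) × f(c) ≥ 0, new interval: [-0.257969, -0.215313]
Iteration 7:
  c_7 = (-0.257969 + (-0.215313))/2 = -0.236641
  f(c_7) = f(-0.236641) = 0.052831
  f(a) × f(c) < 0, new interval: [-0.257969, -0.236641]

After 7 iteration(s), the approximation is c_7 = -0.236641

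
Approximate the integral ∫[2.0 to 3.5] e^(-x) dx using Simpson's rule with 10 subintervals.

f(x) = e^(-x)
a = 2.0, b = 3.5, n = 10
h = (b - a)/n = 0.150000

Simpson's rule: (h/3)[f(x₀) + 4f(x₁) + 2f(x₂) + ... + f(xₙ)]

x_0 = 2.0000, f(x_0) = 0.135335, coefficient = 1
x_1 = 2.1500, f(x_1) = 0.116484, coefficient = 4
x_2 = 2.3000, f(x_2) = 0.100259, coefficient = 2
x_3 = 2.4500, f(x_3) = 0.086294, coefficient = 4
x_4 = 2.6000, f(x_4) = 0.074274, coefficient = 2
x_5 = 2.7500, f(x_5) = 0.063928, coefficient = 4
x_6 = 2.9000, f(x_6) = 0.055023, coefficient = 2
x_7 = 3.0500, f(x_7) = 0.047359, coefficient = 4
x_8 = 3.2000, f(x_8) = 0.040762, coefficient = 2
x_9 = 3.3500, f(x_9) = 0.035084, coefficient = 4
x_10 = 3.5000, f(x_10) = 0.030197, coefficient = 1

I ≈ (0.150000/3) × 2.102764 = 0.105138
Exact value: 0.105138
Error: 0.000000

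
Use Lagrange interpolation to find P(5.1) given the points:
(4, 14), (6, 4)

Lagrange interpolation formula:
P(x) = Σ yᵢ × Lᵢ(x)
where Lᵢ(x) = Π_{j≠i} (x - xⱼ)/(xᵢ - xⱼ)

L_0(5.1) = (5.1 - 6)/(4 - 6) = 0.450000
L_1(5.1) = (5.1 - 4)/(6 - 4) = 0.550000

P(5.1) = 14×L_0(5.1) + 4×L_1(5.1)
P(5.1) = 8.500000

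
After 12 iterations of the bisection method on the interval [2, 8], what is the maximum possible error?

Bisection error bound: |error| ≤ (b-a)/2^n
|error| ≤ (8 - 2)/2^12 = 6/2^12
|error| ≤ 0.0014648438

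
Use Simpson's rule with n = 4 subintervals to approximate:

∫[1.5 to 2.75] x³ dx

f(x) = x³
a = 1.5, b = 2.75, n = 4
h = (b - a)/n = 0.312500

Simpson's rule: (h/3)[f(x₀) + 4f(x₁) + 2f(x₂) + ... + f(xₙ)]

x_0 = 1.5000, f(x_0) = 3.375000, coefficient = 1
x_1 = 1.8125, f(x_1) = 5.954346, coefficient = 4
x_2 = 2.1250, f(x_2) = 9.595703, coefficient = 2
x_3 = 2.4375, f(x_3) = 14.482178, coefficient = 4
x_4 = 2.7500, f(x_4) = 20.796875, coefficient = 1

I ≈ (0.312500/3) × 125.109375 = 13.032227
Exact value: 13.032227
Error: 0.000000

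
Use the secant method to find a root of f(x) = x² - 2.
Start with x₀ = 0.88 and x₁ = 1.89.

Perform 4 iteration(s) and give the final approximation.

f(x) = x² - 2
x₀ = 0.88, x₁ = 1.89

Secant formula: x_{n+1} = x_n - f(x_n)(x_n - x_{n-1})/(f(x_n) - f(x_{n-1}))

Iteration 1:
  f(0.880000) = -1.225600
  f(1.890000) = 1.572100
  x_2 = 1.890000 - 1.572100×(1.890000 - 0.880000)/(1.572100 - (-1.225600))
       = 1.322455
Iteration 2:
  f(1.890000) = 1.572100
  f(1.322455) = -0.251113
  x_3 = 1.322455 - (-0.251113)×(1.322455 - 1.890000)/(-0.251113 - 1.572100)
       = 1.400623
Iteration 3:
  f(1.322455) = -0.251113
  f(1.400623) = -0.038254
  x_4 = 1.400623 - (-0.038254)×(1.400623 - 1.322455)/(-0.038254 - (-0.251113))
       = 1.414672
Iteration 4:
  f(1.400623) = -0.038254
  f(1.414672) = 0.001295
  x_5 = 1.414672 - 0.001295×(1.414672 - 1.400623)/(0.001295 - (-0.038254))
       = 1.414211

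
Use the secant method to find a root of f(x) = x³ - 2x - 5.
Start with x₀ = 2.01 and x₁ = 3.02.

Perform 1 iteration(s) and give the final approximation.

f(x) = x³ - 2x - 5
x₀ = 2.01, x₁ = 3.02

Secant formula: x_{n+1} = x_n - f(x_n)(x_n - x_{n-1})/(f(x_n) - f(x_{n-1}))

Iteration 1:
  f(2.010000) = -0.899399
  f(3.020000) = 16.503608
  x_2 = 3.020000 - 16.503608×(3.020000 - 2.010000)/(16.503608 - (-0.899399))
       = 2.062197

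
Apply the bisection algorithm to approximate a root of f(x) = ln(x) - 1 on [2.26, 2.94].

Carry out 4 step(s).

f(x) = ln(x) - 1
Initial interval: [2.26, 2.94]

Iteration 1:
  c_1 = (2.260000 + 2.940000)/2 = 2.600000
  f(c_1) = f(2.600000) = -0.044489
  f(a) × f(c) ≥ 0, new interval: [2.600000, 2.940000]
Iteration 2:
  c_2 = (2.600000 + 2.940000)/2 = 2.770000
  f(c_2) = f(2.770000) = 0.018847
  f(a) × f(c) < 0, new interval: [2.600000, 2.770000]
Iteration 3:
  c_3 = (2.600000 + 2.770000)/2 = 2.685000
  f(c_3) = f(2.685000) = -0.012319
  f(a) × f(c) ≥ 0, new interval: [2.685000, 2.770000]
Iteration 4:
  c_4 = (2.685000 + 2.770000)/2 = 2.727500
  f(c_4) = f(2.727500) = 0.003385
  f(a) × f(c) < 0, new interval: [2.685000, 2.727500]

After 4 iteration(s), the approximation is c_4 = 2.727500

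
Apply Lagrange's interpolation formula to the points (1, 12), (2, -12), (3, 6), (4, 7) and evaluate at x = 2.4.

Lagrange interpolation formula:
P(x) = Σ yᵢ × Lᵢ(x)
where Lᵢ(x) = Π_{j≠i} (x - xⱼ)/(xᵢ - xⱼ)

L_0(2.4) = (2.4 - 2)/(1 - 2) × (2.4 - 3)/(1 - 3) × (2.4 - 4)/(1 - 4) = -0.064000
L_1(2.4) = (2.4 - 1)/(2 - 1) × (2.4 - 3)/(2 - 3) × (2.4 - 4)/(2 - 4) = 0.672000
L_2(2.4) = (2.4 - 1)/(3 - 1) × (2.4 - 2)/(3 - 2) × (2.4 - 4)/(3 - 4) = 0.448000
L_3(2.4) = (2.4 - 1)/(4 - 1) × (2.4 - 2)/(4 - 2) × (2.4 - 3)/(4 - 3) = -0.056000

P(2.4) = 12×L_0(2.4) + (-12)×L_1(2.4) + 6×L_2(2.4) + 7×L_3(2.4)
P(2.4) = -6.536000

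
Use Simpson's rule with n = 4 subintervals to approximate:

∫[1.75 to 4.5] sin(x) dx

f(x) = sin(x)
a = 1.75, b = 4.5, n = 4
h = (b - a)/n = 0.687500

Simpson's rule: (h/3)[f(x₀) + 4f(x₁) + 2f(x₂) + ... + f(xₙ)]

x_0 = 1.7500, f(x_0) = 0.983986, coefficient = 1
x_1 = 2.4375, f(x_1) = 0.647343, coefficient = 4
x_2 = 3.1250, f(x_2) = 0.016592, coefficient = 2
x_3 = 3.8125, f(x_3) = -0.621697, coefficient = 4
x_4 = 4.5000, f(x_4) = -0.977530, coefficient = 1

I ≈ (0.687500/3) × 0.142222 = 0.032593
Exact value: 0.032550
Error: 0.000043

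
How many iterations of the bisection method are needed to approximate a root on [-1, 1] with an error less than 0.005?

We need (b-a)/2^n ≤ 0.005
(1 - (-1))/2^n ≤ 0.005
2/2^n ≤ 0.005
2^n ≥ 400
n ≥ log₂(400) = 8.64
n ≥ 9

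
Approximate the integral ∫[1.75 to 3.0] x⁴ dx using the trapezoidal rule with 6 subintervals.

f(x) = x⁴
a = 1.75, b = 3.0, n = 6
h = (b - a)/n = 0.208333

Trapezoidal rule: (h/2)[f(x₀) + 2f(x₁) + 2f(x₂) + ... + f(xₙ)]

x_0 = 1.7500, f(x_0) = 9.378906, coefficient = 1
x_1 = 1.9583, f(x_1) = 14.707758, coefficient = 2
x_2 = 2.1667, f(x_2) = 22.037809, coefficient = 2
x_3 = 2.3750, f(x_3) = 31.816650, coefficient = 2
x_4 = 2.5833, f(x_4) = 44.537085, coefficient = 2
x_5 = 2.7917, f(x_5) = 60.737127, coefficient = 2
x_6 = 3.0000, f(x_6) = 81.000000, coefficient = 1

I ≈ (0.208333/2) × 438.051764 = 45.630392
Exact value: 45.317383
Error: 0.313009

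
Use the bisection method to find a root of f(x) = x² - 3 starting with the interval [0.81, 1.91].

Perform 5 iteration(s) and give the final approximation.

f(x) = x² - 3
Initial interval: [0.81, 1.91]

Iteration 1:
  c_1 = (0.810000 + 1.910000)/2 = 1.360000
  f(c_1) = f(1.360000) = -1.150400
  f(a) × f(c) ≥ 0, new interval: [1.360000, 1.910000]
Iteration 2:
  c_2 = (1.360000 + 1.910000)/2 = 1.635000
  f(c_2) = f(1.635000) = -0.326775
  f(a) × f(c) ≥ 0, new interval: [1.635000, 1.910000]
Iteration 3:
  c_3 = (1.635000 + 1.910000)/2 = 1.772500
  f(c_3) = f(1.772500) = 0.141756
  f(a) × f(c) < 0, new interval: [1.635000, 1.772500]
Iteration 4:
  c_4 = (1.635000 + 1.772500)/2 = 1.703750
  f(c_4) = f(1.703750) = -0.097236
  f(a) × f(c) ≥ 0, new interval: [1.703750, 1.772500]
Iteration 5:
  c_5 = (1.703750 + 1.772500)/2 = 1.738125
  f(c_5) = f(1.738125) = 0.021079
  f(a) × f(c) < 0, new interval: [1.703750, 1.738125]

After 5 iteration(s), the approximation is c_5 = 1.738125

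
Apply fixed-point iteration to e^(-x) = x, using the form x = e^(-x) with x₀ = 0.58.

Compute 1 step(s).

Equation: e^(-x) = x
Fixed-point form: x = e^(-x)
x₀ = 0.58

x_1 = g(0.580000) = 0.559898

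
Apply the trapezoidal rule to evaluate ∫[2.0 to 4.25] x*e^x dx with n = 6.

f(x) = x*e^x
a = 2.0, b = 4.25, n = 6
h = (b - a)/n = 0.375000

Trapezoidal rule: (h/2)[f(x₀) + 2f(x₁) + 2f(x₂) + ... + f(xₙ)]

x_0 = 2.0000, f(x_0) = 14.778112, coefficient = 1
x_1 = 2.3750, f(x_1) = 25.533656, coefficient = 2
x_2 = 2.7500, f(x_2) = 43.017238, coefficient = 2
x_3 = 3.1250, f(x_3) = 71.124672, coefficient = 2
x_4 = 3.5000, f(x_4) = 115.904082, coefficient = 2
x_5 = 3.8750, f(x_5) = 186.707956, coefficient = 2
x_6 = 4.2500, f(x_6) = 297.948002, coefficient = 1

I ≈ (0.375000/2) × 1197.301322 = 224.493998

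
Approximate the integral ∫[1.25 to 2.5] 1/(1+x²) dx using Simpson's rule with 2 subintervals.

f(x) = 1/(1+x²)
a = 1.25, b = 2.5, n = 2
h = (b - a)/n = 0.625000

Simpson's rule: (h/3)[f(x₀) + 4f(x₁) + 2f(x₂) + ... + f(xₙ)]

x_0 = 1.2500, f(x_0) = 0.390244, coefficient = 1
x_1 = 1.8750, f(x_1) = 0.221453, coefficient = 4
x_2 = 2.5000, f(x_2) = 0.137931, coefficient = 1

I ≈ (0.625000/3) × 1.413988 = 0.294581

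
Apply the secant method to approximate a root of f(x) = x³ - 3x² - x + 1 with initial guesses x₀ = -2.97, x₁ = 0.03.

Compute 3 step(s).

f(x) = x³ - 3x² - x + 1
x₀ = -2.97, x₁ = 0.03

Secant formula: x_{n+1} = x_n - f(x_n)(x_n - x_{n-1})/(f(x_n) - f(x_{n-1}))

Iteration 1:
  f(-2.970000) = -48.690773
  f(0.030000) = 0.967327
  x_2 = 0.030000 - 0.967327×(0.030000 - (-2.970000))/(0.967327 - (-48.690773))
       = -0.028439
Iteration 2:
  f(0.030000) = 0.967327
  f(-0.028439) = 1.025990
  x_3 = -0.028439 - 1.025990×(-0.028439 - 0.030000)/(1.025990 - 0.967327)
       = 0.993639
Iteration 3:
  f(-0.028439) = 1.025990
  f(0.993639) = -1.974558
  x_4 = 0.993639 - (-1.974558)×(0.993639 - (-0.028439))/(-1.974558 - 1.025990)
       = 0.321044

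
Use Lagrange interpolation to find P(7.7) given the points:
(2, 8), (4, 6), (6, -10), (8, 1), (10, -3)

Lagrange interpolation formula:
P(x) = Σ yᵢ × Lᵢ(x)
where Lᵢ(x) = Π_{j≠i} (x - xⱼ)/(xᵢ - xⱼ)

L_0(7.7) = (7.7 - 4)/(2 - 4) × (7.7 - 6)/(2 - 6) × (7.7 - 8)/(2 - 8) × (7.7 - 10)/(2 - 10) = 0.011302
L_1(7.7) = (7.7 - 2)/(4 - 2) × (7.7 - 6)/(4 - 6) × (7.7 - 8)/(4 - 8) × (7.7 - 10)/(4 - 10) = -0.069647
L_2(7.7) = (7.7 - 2)/(6 - 2) × (7.7 - 4)/(6 - 4) × (7.7 - 8)/(6 - 8) × (7.7 - 10)/(6 - 10) = 0.227377
L_3(7.7) = (7.7 - 2)/(8 - 2) × (7.7 - 4)/(8 - 4) × (7.7 - 6)/(8 - 6) × (7.7 - 10)/(8 - 10) = 0.858978
L_4(7.7) = (7.7 - 2)/(10 - 2) × (7.7 - 4)/(10 - 4) × (7.7 - 6)/(10 - 6) × (7.7 - 8)/(10 - 8) = -0.028010

P(7.7) = 8×L_0(7.7) + 6×L_1(7.7) + (-10)×L_2(7.7) + 1×L_3(7.7) + (-3)×L_4(7.7)
P(7.7) = -1.658220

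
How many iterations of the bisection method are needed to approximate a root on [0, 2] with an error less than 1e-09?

We need (b-a)/2^n ≤ 1e-09
(2 - 0)/2^n ≤ 1e-09
2/2^n ≤ 1e-09
2^n ≥ 2000000000
n ≥ log₂(2000000000) = 30.90
n ≥ 31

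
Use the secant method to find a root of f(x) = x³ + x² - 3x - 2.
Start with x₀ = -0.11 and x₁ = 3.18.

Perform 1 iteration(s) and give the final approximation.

f(x) = x³ + x² - 3x - 2
x₀ = -0.11, x₁ = 3.18

Secant formula: x_{n+1} = x_n - f(x_n)(x_n - x_{n-1})/(f(x_n) - f(x_{n-1}))

Iteration 1:
  f(-0.110000) = -1.659231
  f(3.180000) = 30.729832
  x_2 = 3.180000 - 30.729832×(3.180000 - (-0.110000))/(30.729832 - (-1.659231))
       = 0.058541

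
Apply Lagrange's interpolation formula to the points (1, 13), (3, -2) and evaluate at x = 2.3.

Lagrange interpolation formula:
P(x) = Σ yᵢ × Lᵢ(x)
where Lᵢ(x) = Π_{j≠i} (x - xⱼ)/(xᵢ - xⱼ)

L_0(2.3) = (2.3 - 3)/(1 - 3) = 0.350000
L_1(2.3) = (2.3 - 1)/(3 - 1) = 0.650000

P(2.3) = 13×L_0(2.3) + (-2)×L_1(2.3)
P(2.3) = 3.250000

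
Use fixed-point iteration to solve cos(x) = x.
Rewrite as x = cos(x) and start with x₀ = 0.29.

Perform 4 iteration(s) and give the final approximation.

Equation: cos(x) = x
Fixed-point form: x = cos(x)
x₀ = 0.29

x_1 = g(0.290000) = 0.958244
x_2 = g(0.958244) = 0.574958
x_3 = g(0.574958) = 0.839215
x_4 = g(0.839215) = 0.668047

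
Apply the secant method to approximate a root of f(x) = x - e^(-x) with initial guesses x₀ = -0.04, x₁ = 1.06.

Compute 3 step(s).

f(x) = x - e^(-x)
x₀ = -0.04, x₁ = 1.06

Secant formula: x_{n+1} = x_n - f(x_n)(x_n - x_{n-1})/(f(x_n) - f(x_{n-1}))

Iteration 1:
  f(-0.040000) = -1.080811
  f(1.060000) = 0.713544
  x_2 = 1.060000 - 0.713544×(1.060000 - (-0.040000))/(0.713544 - (-1.080811))
       = 0.622573
Iteration 2:
  f(1.060000) = 0.713544
  f(0.622573) = 0.086012
  x_3 = 0.622573 - 0.086012×(0.622573 - 1.060000)/(0.086012 - 0.713544)
       = 0.562618
Iteration 3:
  f(0.622573) = 0.086012
  f(0.562618) = -0.007097
  x_4 = 0.562618 - (-0.007097)×(0.562618 - 0.622573)/(-0.007097 - 0.086012)
       = 0.567188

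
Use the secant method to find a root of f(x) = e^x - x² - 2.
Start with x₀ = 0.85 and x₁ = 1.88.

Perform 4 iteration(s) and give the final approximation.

f(x) = e^x - x² - 2
x₀ = 0.85, x₁ = 1.88

Secant formula: x_{n+1} = x_n - f(x_n)(x_n - x_{n-1})/(f(x_n) - f(x_{n-1}))

Iteration 1:
  f(0.850000) = -0.382853
  f(1.880000) = 1.019105
  x_2 = 1.880000 - 1.019105×(1.880000 - 0.850000)/(1.019105 - (-0.382853))
       = 1.131277
Iteration 2:
  f(1.880000) = 1.019105
  f(1.131277) = -0.180175
  x_3 = 1.131277 - (-0.180175)×(1.131277 - 1.880000)/(-0.180175 - 1.019105)
       = 1.243762
Iteration 3:
  f(1.131277) = -0.180175
  f(1.243762) = -0.078306
  x_4 = 1.243762 - (-0.078306)×(1.243762 - 1.131277)/(-0.078306 - (-0.180175))
       = 1.330228
Iteration 4:
  f(1.243762) = -0.078306
  f(1.330228) = 0.012399
  x_5 = 1.330228 - 0.012399×(1.330228 - 1.243762)/(0.012399 - (-0.078306))
       = 1.318408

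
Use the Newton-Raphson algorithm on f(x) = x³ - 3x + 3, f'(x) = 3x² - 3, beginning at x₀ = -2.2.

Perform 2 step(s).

f(x) = x³ - 3x + 3
f'(x) = 3x² - 3
x₀ = -2.2

Newton-Raphson formula: x_{n+1} = x_n - f(x_n)/f'(x_n)

Iteration 1:
  f(-2.200000) = -1.048000
  f'(-2.200000) = 11.520000
  x_1 = -2.200000 - (-1.048000)/11.520000 = -2.109028
Iteration 2:
  f(-2.109028) = -0.053868
  f'(-2.109028) = 10.343995
  x_2 = -2.109028 - (-0.053868)/10.343995 = -2.103820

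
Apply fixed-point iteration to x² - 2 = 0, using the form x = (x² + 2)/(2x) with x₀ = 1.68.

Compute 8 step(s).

Equation: x² - 2 = 0
Fixed-point form: x = (x² + 2)/(2x)
x₀ = 1.68

x_1 = g(1.680000) = 1.435238
x_2 = g(1.435238) = 1.414368
x_3 = g(1.414368) = 1.414214
x_4 = g(1.414214) = 1.414214
x_5 = g(1.414214) = 1.414214
x_6 = g(1.414214) = 1.414214
x_7 = g(1.414214) = 1.414214
x_8 = g(1.414214) = 1.414214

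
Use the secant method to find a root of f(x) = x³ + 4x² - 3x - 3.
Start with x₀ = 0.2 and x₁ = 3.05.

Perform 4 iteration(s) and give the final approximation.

f(x) = x³ + 4x² - 3x - 3
x₀ = 0.2, x₁ = 3.05

Secant formula: x_{n+1} = x_n - f(x_n)(x_n - x_{n-1})/(f(x_n) - f(x_{n-1}))

Iteration 1:
  f(0.200000) = -3.432000
  f(3.050000) = 53.432625
  x_2 = 3.050000 - 53.432625×(3.050000 - 0.200000)/(53.432625 - (-3.432000))
       = 0.372009
Iteration 2:
  f(3.050000) = 53.432625
  f(0.372009) = -3.510982
  x_3 = 0.372009 - (-3.510982)×(0.372009 - 3.050000)/(-3.510982 - 53.432625)
       = 0.537126
Iteration 3:
  f(0.372009) = -3.510982
  f(0.537126) = -3.302398
  x_4 = 0.537126 - (-3.302398)×(0.537126 - 0.372009)/(-3.302398 - (-3.510982))
       = 3.151338
Iteration 4:
  f(0.537126) = -3.302398
  f(3.151338) = 58.565443
  x_5 = 3.151338 - 58.565443×(3.151338 - 0.537126)/(58.565443 - (-3.302398))
       = 0.676668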